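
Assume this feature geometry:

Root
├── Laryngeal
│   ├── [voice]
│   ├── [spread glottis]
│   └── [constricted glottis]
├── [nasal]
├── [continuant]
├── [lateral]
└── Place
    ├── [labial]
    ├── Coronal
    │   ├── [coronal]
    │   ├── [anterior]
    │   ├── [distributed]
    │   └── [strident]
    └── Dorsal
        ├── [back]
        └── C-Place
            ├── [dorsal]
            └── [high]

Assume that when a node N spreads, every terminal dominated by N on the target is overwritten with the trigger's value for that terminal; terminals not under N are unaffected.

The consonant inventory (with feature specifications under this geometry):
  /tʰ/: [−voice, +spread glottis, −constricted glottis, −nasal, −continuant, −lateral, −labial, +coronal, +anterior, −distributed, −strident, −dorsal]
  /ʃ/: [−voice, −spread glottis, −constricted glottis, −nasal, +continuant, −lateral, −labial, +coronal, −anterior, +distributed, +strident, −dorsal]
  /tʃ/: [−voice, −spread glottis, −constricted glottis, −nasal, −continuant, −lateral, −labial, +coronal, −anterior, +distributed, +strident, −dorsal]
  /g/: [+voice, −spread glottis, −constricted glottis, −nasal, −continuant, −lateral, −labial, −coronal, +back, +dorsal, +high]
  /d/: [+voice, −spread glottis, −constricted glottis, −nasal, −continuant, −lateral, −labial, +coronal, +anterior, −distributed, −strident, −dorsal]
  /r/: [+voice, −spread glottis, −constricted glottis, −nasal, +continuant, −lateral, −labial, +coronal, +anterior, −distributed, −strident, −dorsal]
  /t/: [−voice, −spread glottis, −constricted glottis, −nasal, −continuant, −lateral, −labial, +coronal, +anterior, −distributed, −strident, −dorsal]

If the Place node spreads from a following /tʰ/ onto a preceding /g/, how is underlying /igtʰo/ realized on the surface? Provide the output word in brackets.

Place immediately or transitively dominates [labial], [coronal], [anterior], [distributed], [strident], [back], [dorsal], [high].
The target acquires /tʰ/'s values for everything under Place — [−labial], [+coronal], [+anterior], [−distributed], [−strident], [−dorsal] — while keeping its own [voice], [spread glottis], [constricted glottis], ….
Among the inventory, only /d/ has exactly this specification, giving the surface form [idtʰo].

[idtʰo]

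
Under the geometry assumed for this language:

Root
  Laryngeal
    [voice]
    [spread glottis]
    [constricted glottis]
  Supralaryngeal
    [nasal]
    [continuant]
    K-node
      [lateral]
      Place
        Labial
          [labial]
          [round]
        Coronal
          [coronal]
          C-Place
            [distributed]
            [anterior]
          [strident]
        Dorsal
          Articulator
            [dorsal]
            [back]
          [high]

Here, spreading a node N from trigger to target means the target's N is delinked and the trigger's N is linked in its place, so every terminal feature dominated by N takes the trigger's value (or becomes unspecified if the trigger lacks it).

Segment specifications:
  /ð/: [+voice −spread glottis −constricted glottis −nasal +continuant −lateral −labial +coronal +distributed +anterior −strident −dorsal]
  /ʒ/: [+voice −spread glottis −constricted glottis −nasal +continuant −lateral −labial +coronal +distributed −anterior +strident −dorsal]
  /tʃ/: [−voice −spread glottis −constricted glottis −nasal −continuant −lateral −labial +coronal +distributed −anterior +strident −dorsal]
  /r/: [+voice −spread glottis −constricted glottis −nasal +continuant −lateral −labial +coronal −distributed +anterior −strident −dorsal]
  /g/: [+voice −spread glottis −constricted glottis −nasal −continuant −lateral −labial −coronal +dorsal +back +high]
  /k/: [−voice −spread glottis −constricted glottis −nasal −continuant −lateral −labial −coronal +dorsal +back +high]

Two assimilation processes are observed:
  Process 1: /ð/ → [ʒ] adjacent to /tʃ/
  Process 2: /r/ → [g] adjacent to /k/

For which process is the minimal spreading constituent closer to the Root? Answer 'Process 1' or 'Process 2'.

Process 2

In Process 1, [anterior], [strident] change, so the minimal spreading node is Coronal at depth 4.
Process 2: the features that change are [continuant], [coronal], [anterior], [distributed], [strident], [dorsal], [high], [back]; the minimal node is Supralaryngeal (depth 1).
Supralaryngeal (depth 1) sits above Coronal (depth 4), making Process 2 the one with the higher spreading node.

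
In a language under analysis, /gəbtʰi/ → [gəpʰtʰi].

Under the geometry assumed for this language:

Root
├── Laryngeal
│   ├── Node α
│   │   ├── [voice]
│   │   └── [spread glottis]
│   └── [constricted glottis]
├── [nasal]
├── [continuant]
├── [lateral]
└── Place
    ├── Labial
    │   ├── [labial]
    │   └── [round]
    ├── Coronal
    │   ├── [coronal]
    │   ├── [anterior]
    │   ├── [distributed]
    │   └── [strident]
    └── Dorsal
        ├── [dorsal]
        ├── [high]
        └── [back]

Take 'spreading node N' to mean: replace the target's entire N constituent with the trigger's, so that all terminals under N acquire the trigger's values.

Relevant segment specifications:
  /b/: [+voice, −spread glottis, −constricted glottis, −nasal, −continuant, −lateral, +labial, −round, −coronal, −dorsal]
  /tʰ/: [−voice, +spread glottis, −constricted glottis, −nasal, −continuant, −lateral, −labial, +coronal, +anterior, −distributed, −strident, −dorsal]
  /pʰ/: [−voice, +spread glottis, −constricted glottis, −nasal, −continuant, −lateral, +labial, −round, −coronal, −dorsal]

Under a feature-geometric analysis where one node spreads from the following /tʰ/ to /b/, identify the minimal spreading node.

The alternation /b/ → [pʰ] changes [voice], [spread glottis] and nothing else.
Tracing each changed feature up the tree, the paths first meet at Node α; any lower node misses at least one of them.
Delinking /b/'s Node α and associating /tʰ/'s Node α gives precisely the feature bundle of [pʰ].
Features on which the two segments disagree outside Node α, such as [labial], [coronal], are unchanged — nothing dominating them spread, and Node α is the minimal sufficient constituent.

Node α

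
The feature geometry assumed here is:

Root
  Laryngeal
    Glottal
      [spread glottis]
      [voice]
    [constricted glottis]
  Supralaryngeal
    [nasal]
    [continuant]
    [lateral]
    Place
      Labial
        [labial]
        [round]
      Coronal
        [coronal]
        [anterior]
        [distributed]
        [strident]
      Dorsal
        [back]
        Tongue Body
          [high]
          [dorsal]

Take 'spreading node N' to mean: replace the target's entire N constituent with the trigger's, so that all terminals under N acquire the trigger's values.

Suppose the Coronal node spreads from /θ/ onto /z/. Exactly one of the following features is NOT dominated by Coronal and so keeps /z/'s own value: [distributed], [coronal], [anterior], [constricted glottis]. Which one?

[constricted glottis]

Coronal dominates exactly [coronal], [anterior], [distributed], [strident].
[coronal], [anterior], [distributed] all lie under Coronal, so they are overwritten when Coronal spreads.
[constricted glottis] is not within the Coronal subtree (it hangs from Laryngeal), so /z/'s [constricted glottis] value survives.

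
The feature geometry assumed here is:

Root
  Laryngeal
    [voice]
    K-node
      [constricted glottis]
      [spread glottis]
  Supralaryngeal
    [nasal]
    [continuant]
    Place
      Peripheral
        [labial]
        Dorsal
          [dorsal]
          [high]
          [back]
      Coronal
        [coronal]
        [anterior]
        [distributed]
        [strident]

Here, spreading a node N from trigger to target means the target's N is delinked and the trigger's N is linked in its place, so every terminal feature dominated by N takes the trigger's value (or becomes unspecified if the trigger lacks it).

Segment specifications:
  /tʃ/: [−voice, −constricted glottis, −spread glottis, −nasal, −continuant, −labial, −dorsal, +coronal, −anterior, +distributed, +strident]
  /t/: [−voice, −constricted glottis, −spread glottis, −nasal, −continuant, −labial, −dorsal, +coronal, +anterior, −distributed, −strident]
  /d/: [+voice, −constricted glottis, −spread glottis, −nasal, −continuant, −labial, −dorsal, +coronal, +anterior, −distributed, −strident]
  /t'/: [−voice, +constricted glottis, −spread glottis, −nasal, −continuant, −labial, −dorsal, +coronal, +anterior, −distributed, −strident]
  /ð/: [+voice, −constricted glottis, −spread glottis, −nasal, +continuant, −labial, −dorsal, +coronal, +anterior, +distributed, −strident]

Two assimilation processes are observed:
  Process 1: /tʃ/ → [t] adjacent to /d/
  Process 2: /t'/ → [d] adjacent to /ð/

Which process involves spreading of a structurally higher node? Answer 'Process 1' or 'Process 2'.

Process 2

Process 1 alters [anterior], [distributed], [strident]; the lowest common ancestor is Coronal (depth 3 from Root).
Process 2 alters [voice], [constricted glottis]; the lowest common ancestor is Laryngeal (depth 1 from Root).
Laryngeal (depth 1) sits above Coronal (depth 3), making Process 2 the one with the higher spreading node.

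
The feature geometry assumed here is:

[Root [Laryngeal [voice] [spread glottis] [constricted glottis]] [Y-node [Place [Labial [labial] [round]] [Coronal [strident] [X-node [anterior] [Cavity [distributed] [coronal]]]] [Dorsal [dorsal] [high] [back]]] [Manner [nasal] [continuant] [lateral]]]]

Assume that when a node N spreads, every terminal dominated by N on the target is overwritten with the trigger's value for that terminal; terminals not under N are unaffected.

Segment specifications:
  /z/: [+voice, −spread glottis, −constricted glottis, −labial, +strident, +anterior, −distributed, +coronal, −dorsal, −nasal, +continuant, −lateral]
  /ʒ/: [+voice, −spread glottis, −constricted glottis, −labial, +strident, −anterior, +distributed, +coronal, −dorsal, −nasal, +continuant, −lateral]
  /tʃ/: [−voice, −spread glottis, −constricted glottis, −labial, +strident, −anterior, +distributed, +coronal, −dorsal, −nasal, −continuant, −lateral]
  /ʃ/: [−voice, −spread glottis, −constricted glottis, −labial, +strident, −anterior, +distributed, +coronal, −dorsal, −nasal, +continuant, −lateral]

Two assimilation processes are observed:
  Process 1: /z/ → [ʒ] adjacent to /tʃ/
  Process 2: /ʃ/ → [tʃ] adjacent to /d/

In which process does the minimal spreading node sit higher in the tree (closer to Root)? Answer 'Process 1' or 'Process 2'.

Process 1: the features that change are [anterior], [distributed]; the minimal node is X-node (depth 4).
Process 2: the feature that changes is [continuant]; the minimal node is [continuant] (depth 3).
[continuant] (depth 3) sits above X-node (depth 4), making Process 2 the one with the higher spreading node.

Process 2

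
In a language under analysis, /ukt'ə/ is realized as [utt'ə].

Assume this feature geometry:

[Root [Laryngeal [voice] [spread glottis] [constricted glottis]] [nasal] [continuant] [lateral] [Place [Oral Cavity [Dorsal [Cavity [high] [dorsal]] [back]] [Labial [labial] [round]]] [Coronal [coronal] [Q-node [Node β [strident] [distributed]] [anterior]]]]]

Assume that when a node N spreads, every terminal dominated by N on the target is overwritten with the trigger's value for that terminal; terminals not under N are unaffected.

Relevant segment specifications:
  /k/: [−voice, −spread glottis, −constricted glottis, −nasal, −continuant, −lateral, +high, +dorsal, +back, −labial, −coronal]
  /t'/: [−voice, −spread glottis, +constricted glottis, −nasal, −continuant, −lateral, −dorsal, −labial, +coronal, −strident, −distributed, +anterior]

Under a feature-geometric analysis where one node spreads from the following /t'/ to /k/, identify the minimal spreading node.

/k/ and [t] differ in [coronal], [anterior], [distributed], [strident], [dorsal], [high], [back]; every other specified feature is identical.
These terminals are all dominated by Place, and no proper subconstituent of Place covers them all; Place is their lowest common ancestor.
Spreading Place from /t'/ overwrites each of those terminals with /t'/'s values, yielding exactly [t].
Since [constricted glottis] is preserved even though /t'/ disagrees there, no node above Place spread.

Place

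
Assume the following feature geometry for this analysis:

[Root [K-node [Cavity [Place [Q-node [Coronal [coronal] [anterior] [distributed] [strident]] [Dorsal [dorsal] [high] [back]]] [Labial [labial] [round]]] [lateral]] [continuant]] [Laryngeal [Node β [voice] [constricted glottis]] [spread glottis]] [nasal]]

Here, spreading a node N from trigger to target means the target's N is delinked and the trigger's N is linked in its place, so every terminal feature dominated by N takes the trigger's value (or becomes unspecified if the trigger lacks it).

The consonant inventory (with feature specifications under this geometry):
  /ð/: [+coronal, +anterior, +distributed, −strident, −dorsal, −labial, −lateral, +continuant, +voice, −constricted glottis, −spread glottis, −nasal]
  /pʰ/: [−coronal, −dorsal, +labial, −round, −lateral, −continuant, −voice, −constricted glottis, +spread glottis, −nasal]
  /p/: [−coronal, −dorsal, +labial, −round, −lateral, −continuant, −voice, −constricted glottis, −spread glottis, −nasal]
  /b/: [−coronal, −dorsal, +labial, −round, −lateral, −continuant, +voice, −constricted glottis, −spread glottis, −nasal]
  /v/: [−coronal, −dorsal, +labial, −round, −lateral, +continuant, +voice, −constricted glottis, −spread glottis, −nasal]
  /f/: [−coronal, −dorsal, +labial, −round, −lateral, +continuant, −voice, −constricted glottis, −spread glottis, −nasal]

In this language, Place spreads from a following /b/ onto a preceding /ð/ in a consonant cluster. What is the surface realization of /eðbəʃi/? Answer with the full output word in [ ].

Terminals under Place in this geometry: [coronal], [anterior], [distributed], [strident], [dorsal], [high], [back], [labial], [round].
The target acquires /b/'s values for everything under Place — [−coronal], [−dorsal], [+labial], [−round] — while keeping its own [lateral], [continuant], [voice], ….
Among the inventory, only /v/ has exactly this specification, giving the surface form [evbəʃi].

[evbəʃi]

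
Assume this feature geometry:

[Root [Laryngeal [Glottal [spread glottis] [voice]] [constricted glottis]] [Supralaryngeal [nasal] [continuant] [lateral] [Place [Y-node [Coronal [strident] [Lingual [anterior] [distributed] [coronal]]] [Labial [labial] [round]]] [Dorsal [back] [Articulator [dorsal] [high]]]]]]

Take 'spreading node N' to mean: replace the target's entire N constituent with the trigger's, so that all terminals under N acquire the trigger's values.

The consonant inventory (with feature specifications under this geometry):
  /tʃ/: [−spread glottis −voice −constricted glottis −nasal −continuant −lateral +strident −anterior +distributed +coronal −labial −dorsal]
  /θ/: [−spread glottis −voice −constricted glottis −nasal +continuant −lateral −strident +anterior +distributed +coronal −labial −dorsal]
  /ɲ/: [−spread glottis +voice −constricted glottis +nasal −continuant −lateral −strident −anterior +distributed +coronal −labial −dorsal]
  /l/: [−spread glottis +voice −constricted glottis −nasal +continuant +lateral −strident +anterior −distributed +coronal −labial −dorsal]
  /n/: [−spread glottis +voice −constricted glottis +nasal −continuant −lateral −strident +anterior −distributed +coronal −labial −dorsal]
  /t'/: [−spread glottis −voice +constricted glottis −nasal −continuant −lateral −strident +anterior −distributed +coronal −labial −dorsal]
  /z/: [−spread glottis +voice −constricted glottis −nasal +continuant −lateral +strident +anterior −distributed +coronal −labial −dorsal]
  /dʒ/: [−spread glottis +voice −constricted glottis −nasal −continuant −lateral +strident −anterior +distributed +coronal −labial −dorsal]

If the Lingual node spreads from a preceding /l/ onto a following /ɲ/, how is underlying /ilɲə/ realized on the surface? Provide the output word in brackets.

[ilnə]

Lingual immediately or transitively dominates [anterior], [distributed], [coronal].
After delinking /ɲ/'s Lingual and linking /l/'s, the affected terminals become [+anterior], [−distributed], [+coronal]; [spread glottis], [voice], [constricted glottis], … (outside Lingual) are retained from /ɲ/.
The resulting bundle matches /n/ in the inventory; substituting it for /ɲ/ gives [ilnə].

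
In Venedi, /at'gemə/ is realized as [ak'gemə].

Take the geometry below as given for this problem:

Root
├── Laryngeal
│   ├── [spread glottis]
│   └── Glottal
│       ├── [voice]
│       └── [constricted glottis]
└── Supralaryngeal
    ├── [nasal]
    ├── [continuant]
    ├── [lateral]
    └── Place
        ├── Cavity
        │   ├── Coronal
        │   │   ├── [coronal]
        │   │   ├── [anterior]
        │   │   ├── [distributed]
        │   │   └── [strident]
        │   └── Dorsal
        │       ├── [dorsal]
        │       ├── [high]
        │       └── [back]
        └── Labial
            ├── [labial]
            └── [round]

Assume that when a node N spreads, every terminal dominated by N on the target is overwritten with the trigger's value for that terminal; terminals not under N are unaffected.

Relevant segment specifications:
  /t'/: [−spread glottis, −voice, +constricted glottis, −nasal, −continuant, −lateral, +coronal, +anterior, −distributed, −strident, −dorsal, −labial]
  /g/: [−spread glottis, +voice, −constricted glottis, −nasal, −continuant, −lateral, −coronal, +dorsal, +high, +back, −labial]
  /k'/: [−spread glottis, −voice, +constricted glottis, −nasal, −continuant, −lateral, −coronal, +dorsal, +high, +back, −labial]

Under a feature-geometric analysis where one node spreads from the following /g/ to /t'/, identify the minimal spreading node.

Cavity

The alternation /t'/ → [k'] changes [coronal], [anterior], [distributed], [strident], [dorsal], [high], [back] and nothing else.
In this geometry the lowest node dominating all of them is Cavity: every daughter of Cavity dominates only a proper subset, so no lower node suffices.
If Cavity spreads, every terminal under it takes /g/'s value, producing [k'] as observed.
[voice], [constricted glottis] stay as in /t'/ although /g/ differs there, so no node dominating them spread; among the remaining candidates Cavity is the lowest that derives the output.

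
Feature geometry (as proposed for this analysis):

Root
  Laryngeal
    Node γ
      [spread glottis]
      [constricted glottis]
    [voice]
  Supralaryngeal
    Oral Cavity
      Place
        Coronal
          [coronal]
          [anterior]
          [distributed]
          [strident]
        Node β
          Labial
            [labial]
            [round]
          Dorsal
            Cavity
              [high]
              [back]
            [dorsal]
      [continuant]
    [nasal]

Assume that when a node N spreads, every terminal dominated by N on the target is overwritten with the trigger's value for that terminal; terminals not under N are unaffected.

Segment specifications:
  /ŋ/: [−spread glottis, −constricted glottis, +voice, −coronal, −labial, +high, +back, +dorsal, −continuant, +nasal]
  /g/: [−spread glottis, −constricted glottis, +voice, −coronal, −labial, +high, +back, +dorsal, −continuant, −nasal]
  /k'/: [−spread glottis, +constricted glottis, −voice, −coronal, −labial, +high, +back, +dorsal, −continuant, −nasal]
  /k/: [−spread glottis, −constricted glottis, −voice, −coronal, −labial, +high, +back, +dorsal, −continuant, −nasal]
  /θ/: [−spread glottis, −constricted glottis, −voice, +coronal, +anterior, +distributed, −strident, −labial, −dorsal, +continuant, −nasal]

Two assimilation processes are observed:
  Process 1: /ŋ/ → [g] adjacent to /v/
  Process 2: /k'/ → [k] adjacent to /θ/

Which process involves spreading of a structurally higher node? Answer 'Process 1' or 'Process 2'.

Process 1

Process 1 alters [nasal]; the lowest dominating node is [nasal] (depth 2 from Root).
Process 2: the feature that changes is [constricted glottis]; the minimal node is [constricted glottis] (depth 3).
[nasal] (depth 2) sits above [constricted glottis] (depth 3), making Process 1 the one with the higher spreading node.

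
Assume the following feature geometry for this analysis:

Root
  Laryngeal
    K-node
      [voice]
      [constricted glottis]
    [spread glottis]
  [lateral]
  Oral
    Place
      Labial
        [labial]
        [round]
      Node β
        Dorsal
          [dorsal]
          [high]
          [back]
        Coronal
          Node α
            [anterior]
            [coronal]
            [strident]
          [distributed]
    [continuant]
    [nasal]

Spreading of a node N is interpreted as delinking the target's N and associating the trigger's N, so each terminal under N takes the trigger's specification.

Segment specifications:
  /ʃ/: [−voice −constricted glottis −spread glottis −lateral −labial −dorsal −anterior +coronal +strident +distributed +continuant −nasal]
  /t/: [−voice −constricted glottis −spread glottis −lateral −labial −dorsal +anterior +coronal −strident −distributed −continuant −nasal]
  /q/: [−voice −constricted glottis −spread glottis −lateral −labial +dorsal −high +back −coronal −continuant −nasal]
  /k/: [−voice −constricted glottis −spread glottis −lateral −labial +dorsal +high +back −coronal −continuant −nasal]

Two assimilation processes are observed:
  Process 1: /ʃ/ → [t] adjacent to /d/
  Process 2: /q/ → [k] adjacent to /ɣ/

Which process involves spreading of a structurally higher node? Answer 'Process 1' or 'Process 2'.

Process 1

Process 1: the features that change are [continuant], [anterior], [distributed], [strident]; the minimal node is Oral (depth 1).
Process 2 alters [high]; the lowest dominating node is [high] (depth 5 from Root).
Depth 1 < depth 5; Process 1 involves the structurally higher constituent Oral.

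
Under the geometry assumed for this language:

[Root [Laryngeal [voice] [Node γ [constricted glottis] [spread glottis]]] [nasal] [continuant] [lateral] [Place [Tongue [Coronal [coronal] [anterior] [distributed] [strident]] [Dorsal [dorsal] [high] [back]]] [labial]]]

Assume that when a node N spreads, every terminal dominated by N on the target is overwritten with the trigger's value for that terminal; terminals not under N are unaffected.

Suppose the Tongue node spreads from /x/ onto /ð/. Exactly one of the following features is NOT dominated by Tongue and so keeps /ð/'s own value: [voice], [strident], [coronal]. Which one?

Tongue dominates exactly [coronal], [anterior], [distributed], [strident], [dorsal], [high], [back].
Of the listed options, [strident], [coronal] are among these and would be overwritten by spreading Tongue.
But [voice] is a dependent of Laryngeal, outside Tongue; it is therefore untouched by the spreading.

[voice]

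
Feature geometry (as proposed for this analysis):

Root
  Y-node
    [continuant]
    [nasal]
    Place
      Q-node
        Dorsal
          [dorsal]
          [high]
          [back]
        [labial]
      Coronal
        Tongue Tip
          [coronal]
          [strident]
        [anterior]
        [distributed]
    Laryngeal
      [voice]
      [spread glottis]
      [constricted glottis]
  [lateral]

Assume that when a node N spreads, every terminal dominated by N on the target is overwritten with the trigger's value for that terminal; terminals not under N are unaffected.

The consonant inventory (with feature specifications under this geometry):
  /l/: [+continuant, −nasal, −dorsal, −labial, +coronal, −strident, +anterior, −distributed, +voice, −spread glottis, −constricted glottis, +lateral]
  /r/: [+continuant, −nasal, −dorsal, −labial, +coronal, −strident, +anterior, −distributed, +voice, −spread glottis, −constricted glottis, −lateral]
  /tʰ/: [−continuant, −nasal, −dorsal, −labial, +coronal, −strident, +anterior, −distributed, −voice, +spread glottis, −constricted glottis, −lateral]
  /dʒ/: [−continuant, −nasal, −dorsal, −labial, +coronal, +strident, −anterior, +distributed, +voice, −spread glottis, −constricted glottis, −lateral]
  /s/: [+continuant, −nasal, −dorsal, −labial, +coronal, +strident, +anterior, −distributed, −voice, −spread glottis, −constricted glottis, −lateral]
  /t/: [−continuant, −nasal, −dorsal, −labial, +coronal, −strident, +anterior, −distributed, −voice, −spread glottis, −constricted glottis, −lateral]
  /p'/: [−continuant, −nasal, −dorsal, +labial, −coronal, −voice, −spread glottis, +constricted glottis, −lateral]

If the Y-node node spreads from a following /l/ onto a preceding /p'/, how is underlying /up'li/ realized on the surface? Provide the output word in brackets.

Terminals under Y-node in this geometry: [continuant], [nasal], [dorsal], [high], [back], [labial], [coronal], [strident], [anterior], [distributed], [voice], [spread glottis], [constricted glottis].
After delinking /p'/'s Y-node and linking /l/'s, the affected terminals become [+continuant], [−nasal], [−dorsal], [−labial], [+coronal], [−strident], [+anterior], [−distributed], [+voice], [−spread glottis], [−constricted glottis]; [lateral] (outside Y-node) are retained from /p'/.
This feature bundle is that of [r], so /up'li/ surfaces as [urli].

[urli]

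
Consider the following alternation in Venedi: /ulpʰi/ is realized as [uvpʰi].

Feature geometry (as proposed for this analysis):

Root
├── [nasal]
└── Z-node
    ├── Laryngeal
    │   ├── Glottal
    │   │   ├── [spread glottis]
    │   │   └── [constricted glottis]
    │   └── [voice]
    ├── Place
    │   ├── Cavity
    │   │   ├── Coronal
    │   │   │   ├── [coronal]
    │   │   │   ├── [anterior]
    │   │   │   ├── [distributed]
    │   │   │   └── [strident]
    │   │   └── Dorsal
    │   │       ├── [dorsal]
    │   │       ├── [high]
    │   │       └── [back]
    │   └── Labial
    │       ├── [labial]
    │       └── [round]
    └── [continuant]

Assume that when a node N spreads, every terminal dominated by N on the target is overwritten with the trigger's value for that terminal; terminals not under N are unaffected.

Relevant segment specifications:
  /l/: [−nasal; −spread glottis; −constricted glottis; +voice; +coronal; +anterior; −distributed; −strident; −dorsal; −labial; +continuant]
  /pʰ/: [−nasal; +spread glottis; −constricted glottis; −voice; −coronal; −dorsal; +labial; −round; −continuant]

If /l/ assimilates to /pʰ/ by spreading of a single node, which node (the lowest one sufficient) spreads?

/l/ and [v] differ in [labial], [round], [coronal], [anterior], [distributed], [strident]; every other specified feature is identical.
Tracing each changed feature up the tree, the paths first meet at Place; any lower node misses at least one of them.
Delinking /l/'s Place and associating /pʰ/'s Place gives precisely the feature bundle of [v].
Since [spread glottis], [continuant] are preserved even though /pʰ/ disagrees there, no node above Place spread.

Place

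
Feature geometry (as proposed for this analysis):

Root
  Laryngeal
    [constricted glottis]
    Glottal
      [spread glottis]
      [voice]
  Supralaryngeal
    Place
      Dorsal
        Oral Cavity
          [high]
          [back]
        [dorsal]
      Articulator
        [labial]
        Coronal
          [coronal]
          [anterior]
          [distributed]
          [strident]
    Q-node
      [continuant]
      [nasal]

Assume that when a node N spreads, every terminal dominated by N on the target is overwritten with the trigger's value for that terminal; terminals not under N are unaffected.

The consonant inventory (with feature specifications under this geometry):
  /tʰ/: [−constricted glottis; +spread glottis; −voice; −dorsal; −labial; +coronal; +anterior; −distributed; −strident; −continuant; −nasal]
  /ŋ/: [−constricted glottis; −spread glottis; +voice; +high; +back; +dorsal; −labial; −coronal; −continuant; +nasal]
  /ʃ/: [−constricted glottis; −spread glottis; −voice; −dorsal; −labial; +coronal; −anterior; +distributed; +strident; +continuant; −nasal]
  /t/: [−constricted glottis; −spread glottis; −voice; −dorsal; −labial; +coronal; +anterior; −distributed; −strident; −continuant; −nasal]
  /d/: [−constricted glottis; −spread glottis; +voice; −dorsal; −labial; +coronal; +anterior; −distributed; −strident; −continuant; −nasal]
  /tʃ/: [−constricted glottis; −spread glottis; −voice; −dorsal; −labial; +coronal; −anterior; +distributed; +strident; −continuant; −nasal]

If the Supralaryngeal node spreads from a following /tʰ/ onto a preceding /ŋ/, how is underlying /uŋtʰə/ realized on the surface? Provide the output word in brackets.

[udtʰə]

Supralaryngeal immediately or transitively dominates [high], [back], [dorsal], [labial], [coronal], [anterior], [distributed], [strident], [continuant], [nasal].
After delinking /ŋ/'s Supralaryngeal and linking /tʰ/'s, the affected terminals become [−dorsal], [−labial], [+coronal], [+anterior], [−distributed], [−strident], [−continuant], [−nasal]; [constricted glottis], [spread glottis], [voice] (outside Supralaryngeal) are retained from /ŋ/.
This feature bundle is that of [d], so /uŋtʰə/ surfaces as [udtʰə].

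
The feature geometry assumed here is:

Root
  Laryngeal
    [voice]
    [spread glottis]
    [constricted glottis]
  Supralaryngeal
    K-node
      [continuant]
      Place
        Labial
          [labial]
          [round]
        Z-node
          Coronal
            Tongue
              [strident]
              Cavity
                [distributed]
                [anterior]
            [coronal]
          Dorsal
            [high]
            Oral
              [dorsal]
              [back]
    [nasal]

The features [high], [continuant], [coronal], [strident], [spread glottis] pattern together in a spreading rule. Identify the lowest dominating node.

Root

[high]: Root / Supralaryngeal / K-node / Place / Z-node / Dorsal / [high].
[continuant]: Root / Supralaryngeal / K-node / [continuant].
[coronal]: Root / Supralaryngeal / K-node / Place / Z-node / Coronal / [coronal].
[strident]: Root / Supralaryngeal / K-node / Place / Z-node / Coronal / Tongue / [strident].
[spread glottis]: Root / Laryngeal / [spread glottis].
These paths first converge at Root; no daughter of Root dominates all 5 features, so Root is the minimal constituent.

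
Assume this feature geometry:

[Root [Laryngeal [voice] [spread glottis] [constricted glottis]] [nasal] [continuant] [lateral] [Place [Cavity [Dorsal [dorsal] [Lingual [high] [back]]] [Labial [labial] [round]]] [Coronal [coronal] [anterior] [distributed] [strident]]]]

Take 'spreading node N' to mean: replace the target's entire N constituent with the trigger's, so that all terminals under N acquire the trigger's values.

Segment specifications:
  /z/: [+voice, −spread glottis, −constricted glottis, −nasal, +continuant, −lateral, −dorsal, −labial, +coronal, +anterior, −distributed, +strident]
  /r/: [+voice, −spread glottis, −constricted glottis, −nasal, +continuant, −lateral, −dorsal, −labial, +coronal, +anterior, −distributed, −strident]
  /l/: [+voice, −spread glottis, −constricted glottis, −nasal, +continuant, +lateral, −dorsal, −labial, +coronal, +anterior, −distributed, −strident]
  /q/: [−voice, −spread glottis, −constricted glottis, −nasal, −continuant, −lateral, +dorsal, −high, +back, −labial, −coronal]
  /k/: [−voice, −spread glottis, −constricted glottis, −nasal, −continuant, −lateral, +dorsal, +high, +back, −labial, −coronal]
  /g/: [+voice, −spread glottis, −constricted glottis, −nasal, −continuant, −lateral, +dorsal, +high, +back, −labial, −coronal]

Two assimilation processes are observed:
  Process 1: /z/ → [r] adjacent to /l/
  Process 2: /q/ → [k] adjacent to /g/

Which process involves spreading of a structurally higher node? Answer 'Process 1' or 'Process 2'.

Process 1

Process 1 alters [strident]; the lowest dominating node is [strident] (depth 3 from Root).
Process 2: the feature that changes is [high]; the minimal node is [high] (depth 5).
Depth 3 < depth 5; Process 1 involves the structurally higher constituent [strident].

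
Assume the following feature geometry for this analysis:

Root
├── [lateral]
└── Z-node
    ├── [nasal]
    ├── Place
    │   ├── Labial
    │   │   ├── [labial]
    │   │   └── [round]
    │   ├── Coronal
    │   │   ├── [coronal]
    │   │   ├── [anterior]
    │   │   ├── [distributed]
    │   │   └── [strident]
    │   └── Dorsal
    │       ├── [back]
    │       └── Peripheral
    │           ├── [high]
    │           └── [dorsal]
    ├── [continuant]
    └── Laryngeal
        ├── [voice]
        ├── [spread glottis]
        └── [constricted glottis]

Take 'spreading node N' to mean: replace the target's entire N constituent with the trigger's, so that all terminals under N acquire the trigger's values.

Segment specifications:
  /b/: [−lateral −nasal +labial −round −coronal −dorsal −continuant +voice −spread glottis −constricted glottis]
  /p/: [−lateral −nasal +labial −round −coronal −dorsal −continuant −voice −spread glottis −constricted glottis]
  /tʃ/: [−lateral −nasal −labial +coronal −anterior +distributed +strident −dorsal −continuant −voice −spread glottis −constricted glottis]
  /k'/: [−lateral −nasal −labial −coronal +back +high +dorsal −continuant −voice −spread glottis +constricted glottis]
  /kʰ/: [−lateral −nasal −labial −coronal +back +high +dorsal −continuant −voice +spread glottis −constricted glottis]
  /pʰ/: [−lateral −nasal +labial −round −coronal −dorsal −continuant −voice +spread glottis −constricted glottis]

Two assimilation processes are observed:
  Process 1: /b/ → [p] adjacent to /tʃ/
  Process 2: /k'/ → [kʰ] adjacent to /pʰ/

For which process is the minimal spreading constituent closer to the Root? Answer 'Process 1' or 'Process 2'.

Process 1: the feature that changes is [voice]; the minimal node is [voice] (depth 3).
In Process 2, [spread glottis], [constricted glottis] change, so the minimal spreading node is Laryngeal at depth 2.
Depth 2 < depth 3; Process 2 involves the structurally higher constituent Laryngeal.

Process 2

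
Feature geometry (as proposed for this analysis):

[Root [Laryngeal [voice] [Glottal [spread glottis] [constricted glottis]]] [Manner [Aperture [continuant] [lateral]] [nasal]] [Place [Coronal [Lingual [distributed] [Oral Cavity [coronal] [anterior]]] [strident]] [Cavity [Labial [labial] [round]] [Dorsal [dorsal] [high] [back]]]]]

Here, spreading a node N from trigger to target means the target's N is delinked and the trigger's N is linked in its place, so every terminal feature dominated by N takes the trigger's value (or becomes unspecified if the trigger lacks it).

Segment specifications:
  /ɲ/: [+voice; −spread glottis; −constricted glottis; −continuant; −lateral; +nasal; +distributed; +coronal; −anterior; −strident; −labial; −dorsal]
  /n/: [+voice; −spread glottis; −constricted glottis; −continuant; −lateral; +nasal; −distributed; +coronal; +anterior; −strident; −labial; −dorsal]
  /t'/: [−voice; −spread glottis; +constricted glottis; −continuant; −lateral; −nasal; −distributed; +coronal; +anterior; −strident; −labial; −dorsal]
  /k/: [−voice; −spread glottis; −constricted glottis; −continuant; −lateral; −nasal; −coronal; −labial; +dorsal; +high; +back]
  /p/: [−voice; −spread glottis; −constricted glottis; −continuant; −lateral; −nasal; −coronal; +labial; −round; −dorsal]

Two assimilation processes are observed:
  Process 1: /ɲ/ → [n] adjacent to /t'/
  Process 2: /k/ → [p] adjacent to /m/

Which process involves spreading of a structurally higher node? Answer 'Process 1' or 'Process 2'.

Process 2

In Process 1, [anterior], [distributed] change, so the minimal spreading node is Lingual at depth 3.
Process 2: the features that change are [labial], [round], [dorsal], [high], [back]; the minimal node is Cavity (depth 2).
Cavity is closer to Root than Lingual, so Process 2 spreads the higher node.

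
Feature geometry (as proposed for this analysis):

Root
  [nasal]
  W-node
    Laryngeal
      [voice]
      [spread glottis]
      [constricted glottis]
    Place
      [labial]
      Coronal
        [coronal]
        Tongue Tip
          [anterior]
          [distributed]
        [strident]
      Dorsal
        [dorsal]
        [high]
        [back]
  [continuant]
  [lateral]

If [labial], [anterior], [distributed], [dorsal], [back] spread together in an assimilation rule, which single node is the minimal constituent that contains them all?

[labial]: Root ▹ W-node ▹ Place ▹ [labial].
[anterior]: Root ▹ W-node ▹ Place ▹ Coronal ▹ Tongue Tip ▹ [anterior].
[distributed]: Root ▹ W-node ▹ Place ▹ Coronal ▹ Tongue Tip ▹ [distributed].
[dorsal]: Root ▹ W-node ▹ Place ▹ Dorsal ▹ [dorsal].
[back]: Root ▹ W-node ▹ Place ▹ Dorsal ▹ [back].
The lowest node appearing on every path is Place; each proper daughter of Place fails to dominate at least one of the listed features.

Place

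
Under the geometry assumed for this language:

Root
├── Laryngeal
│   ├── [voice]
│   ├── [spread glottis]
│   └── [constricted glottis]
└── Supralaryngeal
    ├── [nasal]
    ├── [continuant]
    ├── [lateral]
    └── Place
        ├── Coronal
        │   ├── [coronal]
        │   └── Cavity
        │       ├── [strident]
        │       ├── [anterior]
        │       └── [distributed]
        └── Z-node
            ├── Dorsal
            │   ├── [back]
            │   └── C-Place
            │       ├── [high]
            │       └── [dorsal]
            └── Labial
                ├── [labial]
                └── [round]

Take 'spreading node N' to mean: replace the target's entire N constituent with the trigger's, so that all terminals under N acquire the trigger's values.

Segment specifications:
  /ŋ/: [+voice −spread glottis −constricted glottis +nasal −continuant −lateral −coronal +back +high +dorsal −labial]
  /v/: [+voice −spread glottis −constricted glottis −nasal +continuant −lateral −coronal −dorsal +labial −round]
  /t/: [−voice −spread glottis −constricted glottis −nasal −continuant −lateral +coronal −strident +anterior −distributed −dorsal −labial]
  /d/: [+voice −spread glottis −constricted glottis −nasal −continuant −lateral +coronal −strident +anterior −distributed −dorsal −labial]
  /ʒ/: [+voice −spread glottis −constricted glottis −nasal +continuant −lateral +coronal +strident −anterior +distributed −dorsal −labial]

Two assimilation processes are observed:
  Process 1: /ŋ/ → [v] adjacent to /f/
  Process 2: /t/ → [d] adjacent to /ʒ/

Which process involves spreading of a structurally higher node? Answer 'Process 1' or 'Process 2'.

Process 1

In Process 1, [nasal], [continuant], [labial], [round], [dorsal], [high], [back] change, so the minimal spreading node is Supralaryngeal at depth 1.
Process 2: the feature that changes is [voice]; the minimal node is [voice] (depth 2).
Supralaryngeal (depth 1) sits above [voice] (depth 2), making Process 1 the one with the higher spreading node.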